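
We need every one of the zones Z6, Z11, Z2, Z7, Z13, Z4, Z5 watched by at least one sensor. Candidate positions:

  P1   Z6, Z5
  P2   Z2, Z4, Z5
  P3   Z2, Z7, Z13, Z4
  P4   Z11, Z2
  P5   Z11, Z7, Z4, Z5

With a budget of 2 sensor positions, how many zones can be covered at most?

6

Choosing P1, P3 covers {Z6, Z2, Z7, Z13, Z4, Z5} — 6 zones.
No choice of 2 sensor positions does better; here Z11 is left uncovered.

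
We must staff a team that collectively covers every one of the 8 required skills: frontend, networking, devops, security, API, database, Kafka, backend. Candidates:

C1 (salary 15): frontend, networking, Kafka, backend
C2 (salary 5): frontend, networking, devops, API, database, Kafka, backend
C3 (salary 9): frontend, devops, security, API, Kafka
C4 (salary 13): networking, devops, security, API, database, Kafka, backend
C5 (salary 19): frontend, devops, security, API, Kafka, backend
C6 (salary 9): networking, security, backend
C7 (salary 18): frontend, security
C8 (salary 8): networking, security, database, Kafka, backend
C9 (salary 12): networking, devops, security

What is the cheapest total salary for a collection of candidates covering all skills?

13

C2, C8 cover every skill at salary 5 + 8 = 13.
Any cover uses at least 2 candidates; among all covering selections none totals below 13.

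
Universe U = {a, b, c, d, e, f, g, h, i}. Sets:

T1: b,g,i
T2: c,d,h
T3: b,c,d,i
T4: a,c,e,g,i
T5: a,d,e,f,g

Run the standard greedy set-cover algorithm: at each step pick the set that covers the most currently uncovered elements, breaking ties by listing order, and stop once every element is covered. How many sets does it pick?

4

Pick 1: T4 covers 5 new elements (a, c, e, g, i).
Pick 2: T2 covers 2 new elements (d, h).
Pick 3: T1 covers 1 new elements (b).
Pick 4: T5 covers 1 new elements (f).
Greedy uses 4 sets. (The true minimum is 3.)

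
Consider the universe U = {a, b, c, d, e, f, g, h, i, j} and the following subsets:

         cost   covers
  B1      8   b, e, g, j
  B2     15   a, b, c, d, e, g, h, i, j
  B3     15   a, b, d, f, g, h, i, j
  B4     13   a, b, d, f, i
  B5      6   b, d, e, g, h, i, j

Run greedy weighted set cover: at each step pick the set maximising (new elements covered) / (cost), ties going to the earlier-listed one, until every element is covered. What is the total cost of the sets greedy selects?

Pick 1: B5 adds 7 new (b, d, e, g, h, i, j) at cost 6 (ratio 7/6).
Pick 2: B4 adds 2 new (a, f) at cost 13 (ratio 2/13).
Pick 3: B2 adds 1 new (c) at cost 15 (ratio 1/15).
Greedy total cost: 6 + 13 + 15 = 34. (The true optimum is 28, so greedy overshoots here.)

34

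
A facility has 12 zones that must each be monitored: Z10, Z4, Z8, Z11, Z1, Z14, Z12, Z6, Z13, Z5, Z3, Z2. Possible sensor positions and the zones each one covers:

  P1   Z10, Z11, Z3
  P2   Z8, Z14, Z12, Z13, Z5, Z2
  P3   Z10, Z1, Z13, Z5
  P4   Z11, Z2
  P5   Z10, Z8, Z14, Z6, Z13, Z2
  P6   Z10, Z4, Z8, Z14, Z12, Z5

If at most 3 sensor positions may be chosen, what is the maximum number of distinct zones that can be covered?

Choosing P1, P5, P6 covers {Z10, Z4, Z8, Z11, Z14, Z12, Z6, Z13, Z5, Z3, Z2} — 11 zones.
No choice of 3 sensor positions does better; here Z1 is left uncovered.

11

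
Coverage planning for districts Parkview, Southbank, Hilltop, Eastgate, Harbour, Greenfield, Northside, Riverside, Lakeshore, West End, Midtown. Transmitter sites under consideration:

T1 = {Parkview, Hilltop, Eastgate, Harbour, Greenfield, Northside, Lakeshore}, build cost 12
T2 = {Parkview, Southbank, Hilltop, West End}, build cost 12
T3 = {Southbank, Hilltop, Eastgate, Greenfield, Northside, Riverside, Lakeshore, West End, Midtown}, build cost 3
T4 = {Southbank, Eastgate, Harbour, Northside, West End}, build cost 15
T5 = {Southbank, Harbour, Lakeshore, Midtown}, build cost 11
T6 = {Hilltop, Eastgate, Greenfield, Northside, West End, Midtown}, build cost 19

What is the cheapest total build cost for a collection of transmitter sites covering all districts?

15

T1, T3 cover every district at build cost 12 + 3 = 15.
Any cover uses at least 2 transmitter sites; among all covering selections none totals below 15.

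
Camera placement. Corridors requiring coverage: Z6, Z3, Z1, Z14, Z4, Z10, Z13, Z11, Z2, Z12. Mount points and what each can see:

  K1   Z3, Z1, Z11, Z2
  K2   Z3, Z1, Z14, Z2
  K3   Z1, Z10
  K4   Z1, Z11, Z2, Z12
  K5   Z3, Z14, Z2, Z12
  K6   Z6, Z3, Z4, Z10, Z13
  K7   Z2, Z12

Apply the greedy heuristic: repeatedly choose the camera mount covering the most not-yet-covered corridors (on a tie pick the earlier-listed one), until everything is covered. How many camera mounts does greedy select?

3

Pick 1: K6 covers 5 new corridors (Z6, Z3, Z4, Z10, Z13).
Pick 2: K4 covers 4 new corridors (Z1, Z11, Z2, Z12).
Pick 3: K2 covers 1 new corridors (Z14).
Greedy uses 3 camera mounts.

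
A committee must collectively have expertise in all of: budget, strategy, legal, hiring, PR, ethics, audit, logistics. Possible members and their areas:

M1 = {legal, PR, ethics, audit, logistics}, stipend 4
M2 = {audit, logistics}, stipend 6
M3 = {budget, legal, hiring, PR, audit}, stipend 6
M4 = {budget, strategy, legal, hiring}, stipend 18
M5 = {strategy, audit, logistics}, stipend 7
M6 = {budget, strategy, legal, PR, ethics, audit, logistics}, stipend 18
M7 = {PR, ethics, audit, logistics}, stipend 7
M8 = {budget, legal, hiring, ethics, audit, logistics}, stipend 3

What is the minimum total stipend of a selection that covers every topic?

M1, M5, M8 cover every topic at stipend 4 + 7 + 3 = 14.
Any cover uses at least 2 members; among all covering selections none totals below 14.

14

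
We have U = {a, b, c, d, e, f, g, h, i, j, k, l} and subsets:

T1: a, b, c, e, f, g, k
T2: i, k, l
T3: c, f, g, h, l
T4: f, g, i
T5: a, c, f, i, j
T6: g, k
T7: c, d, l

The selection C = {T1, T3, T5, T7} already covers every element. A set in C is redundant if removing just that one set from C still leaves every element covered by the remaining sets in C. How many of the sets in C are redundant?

Drop T1: b, e, k uncovered — not redundant.
Drop T3: h uncovered — not redundant.
Drop T5: i, j uncovered — not redundant.
Drop T7: d uncovered — not redundant.
None of the sets in C is redundant.

0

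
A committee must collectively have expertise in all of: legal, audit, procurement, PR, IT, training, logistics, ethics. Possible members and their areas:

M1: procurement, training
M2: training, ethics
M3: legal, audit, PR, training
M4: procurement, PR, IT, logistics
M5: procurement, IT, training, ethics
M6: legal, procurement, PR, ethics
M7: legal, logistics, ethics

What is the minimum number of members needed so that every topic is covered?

3

M2, M3, M4 together cover {legal, audit, procurement, PR, IT, training, logistics, ethics} — every topic.
No 2 of the 7 members cover everything (all 21 pairs fall short), so 3 is minimum.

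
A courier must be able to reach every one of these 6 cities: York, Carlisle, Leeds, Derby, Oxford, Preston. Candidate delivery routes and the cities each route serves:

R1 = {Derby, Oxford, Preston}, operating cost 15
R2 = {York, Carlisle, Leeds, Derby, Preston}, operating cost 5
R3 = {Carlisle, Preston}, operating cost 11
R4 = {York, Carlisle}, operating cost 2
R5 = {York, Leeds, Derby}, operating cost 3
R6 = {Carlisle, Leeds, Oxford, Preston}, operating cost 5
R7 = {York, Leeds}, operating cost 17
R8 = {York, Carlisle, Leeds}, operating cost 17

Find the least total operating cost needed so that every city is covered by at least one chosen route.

R5, R6 cover every city at operating cost 3 + 5 = 8.
Any cover uses at least 2 routes; among all covering selections none totals below 8.
Greedy by coverage-per-operating cost would pick R2, R6 for 10 — worse than the optimum 8.

8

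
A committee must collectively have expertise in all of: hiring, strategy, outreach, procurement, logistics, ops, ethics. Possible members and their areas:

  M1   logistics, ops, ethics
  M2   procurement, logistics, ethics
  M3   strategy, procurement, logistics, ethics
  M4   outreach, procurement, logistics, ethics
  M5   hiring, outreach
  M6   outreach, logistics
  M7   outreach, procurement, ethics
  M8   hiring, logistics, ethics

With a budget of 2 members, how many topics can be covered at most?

6

Choosing M3, M5 covers {hiring, strategy, outreach, procurement, logistics, ethics} — 6 topics.
No choice of 2 members does better; here ops is left uncovered.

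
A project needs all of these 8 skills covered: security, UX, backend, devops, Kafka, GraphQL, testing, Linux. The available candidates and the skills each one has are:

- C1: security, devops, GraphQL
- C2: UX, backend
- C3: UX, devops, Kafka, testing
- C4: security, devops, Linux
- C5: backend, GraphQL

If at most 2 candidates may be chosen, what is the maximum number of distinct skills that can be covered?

6

Choosing C1, C3 covers {security, UX, devops, Kafka, GraphQL, testing} — 6 skills.
No choice of 2 candidates does better; here backend, Linux are left uncovered.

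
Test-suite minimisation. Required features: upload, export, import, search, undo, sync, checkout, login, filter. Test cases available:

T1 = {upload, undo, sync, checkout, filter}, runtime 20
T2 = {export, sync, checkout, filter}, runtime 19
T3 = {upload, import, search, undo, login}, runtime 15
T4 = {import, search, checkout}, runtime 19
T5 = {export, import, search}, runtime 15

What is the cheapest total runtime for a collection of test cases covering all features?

T2, T3 cover every feature at runtime 19 + 15 = 34.
Any cover uses at least 2 test cases; among all covering selections none totals below 34.

34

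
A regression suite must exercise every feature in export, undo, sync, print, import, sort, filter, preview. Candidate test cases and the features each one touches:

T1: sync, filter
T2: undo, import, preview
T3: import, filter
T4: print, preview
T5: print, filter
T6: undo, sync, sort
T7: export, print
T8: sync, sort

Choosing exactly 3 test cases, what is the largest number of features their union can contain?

7

Choosing T1, T2, T7 covers {export, undo, sync, print, import, filter, preview} — 7 features.
No choice of 3 test cases does better; here sort is left uncovered.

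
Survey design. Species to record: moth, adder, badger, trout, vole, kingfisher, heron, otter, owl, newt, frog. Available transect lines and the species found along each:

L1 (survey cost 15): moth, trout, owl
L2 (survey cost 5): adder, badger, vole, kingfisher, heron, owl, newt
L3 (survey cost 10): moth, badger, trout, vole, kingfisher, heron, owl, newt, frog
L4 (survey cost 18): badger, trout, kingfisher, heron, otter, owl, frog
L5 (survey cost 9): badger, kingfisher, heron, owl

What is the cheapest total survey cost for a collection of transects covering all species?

33

L2, L3, L4 cover every species at survey cost 5 + 10 + 18 = 33.
Any cover uses at least 3 transects; among all covering selections none totals below 33.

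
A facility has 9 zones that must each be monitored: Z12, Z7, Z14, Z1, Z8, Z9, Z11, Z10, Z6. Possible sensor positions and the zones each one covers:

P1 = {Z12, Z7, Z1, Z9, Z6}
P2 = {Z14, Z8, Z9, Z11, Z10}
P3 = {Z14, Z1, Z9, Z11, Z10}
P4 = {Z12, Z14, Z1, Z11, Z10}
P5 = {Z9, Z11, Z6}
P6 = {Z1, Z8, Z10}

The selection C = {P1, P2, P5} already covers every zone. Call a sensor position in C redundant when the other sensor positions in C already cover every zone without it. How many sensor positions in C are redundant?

1

Drop P1: Z12, Z7, Z1 uncovered — not redundant.
Drop P2: Z14, Z8, Z10 uncovered — not redundant.
Drop P5: the rest still cover every zone — redundant.
1 redundant: P5.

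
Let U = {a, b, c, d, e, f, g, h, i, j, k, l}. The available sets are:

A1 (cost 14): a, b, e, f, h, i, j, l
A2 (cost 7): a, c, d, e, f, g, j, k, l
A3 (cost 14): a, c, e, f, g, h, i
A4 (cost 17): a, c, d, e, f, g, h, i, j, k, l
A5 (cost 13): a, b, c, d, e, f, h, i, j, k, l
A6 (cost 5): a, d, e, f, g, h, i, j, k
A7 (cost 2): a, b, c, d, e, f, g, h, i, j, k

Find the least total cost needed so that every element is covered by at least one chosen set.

A2, A7 cover every element at cost 7 + 2 = 9.
Any cover uses at least 2 sets; among all covering selections none totals below 9.

9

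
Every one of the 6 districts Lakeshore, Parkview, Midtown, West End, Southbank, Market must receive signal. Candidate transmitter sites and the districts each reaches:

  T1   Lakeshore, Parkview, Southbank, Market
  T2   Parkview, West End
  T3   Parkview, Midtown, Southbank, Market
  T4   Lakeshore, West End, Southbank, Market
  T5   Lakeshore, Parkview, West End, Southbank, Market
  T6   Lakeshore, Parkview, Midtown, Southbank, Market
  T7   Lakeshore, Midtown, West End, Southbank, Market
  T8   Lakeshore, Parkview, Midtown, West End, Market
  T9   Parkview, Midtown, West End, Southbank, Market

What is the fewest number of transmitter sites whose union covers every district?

2

T1, T7 together cover {Lakeshore, Parkview, Midtown, West End, Southbank, Market} — every district.
No single transmitter site contains all 6 districts, so 2 is optimal.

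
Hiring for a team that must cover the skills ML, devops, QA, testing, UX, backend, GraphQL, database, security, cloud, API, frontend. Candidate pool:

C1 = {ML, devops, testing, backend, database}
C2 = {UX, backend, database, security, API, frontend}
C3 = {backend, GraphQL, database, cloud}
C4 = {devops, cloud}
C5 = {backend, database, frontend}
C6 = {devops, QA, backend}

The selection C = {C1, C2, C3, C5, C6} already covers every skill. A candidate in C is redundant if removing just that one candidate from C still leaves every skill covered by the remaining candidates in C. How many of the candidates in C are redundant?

Drop C1: ML, testing uncovered — not redundant.
Drop C2: UX, security, API uncovered — not redundant.
Drop C3: GraphQL, cloud uncovered — not redundant.
Drop C5: the rest still cover every skill — redundant.
Drop C6: QA uncovered — not redundant.
1 redundant: C5.

1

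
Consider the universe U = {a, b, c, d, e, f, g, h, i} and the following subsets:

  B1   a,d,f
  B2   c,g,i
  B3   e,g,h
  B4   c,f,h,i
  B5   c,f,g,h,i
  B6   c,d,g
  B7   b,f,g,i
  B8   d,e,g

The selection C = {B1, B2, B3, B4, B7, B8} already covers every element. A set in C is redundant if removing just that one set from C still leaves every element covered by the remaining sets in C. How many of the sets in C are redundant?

4

Drop B1: a uncovered — not redundant.
Drop B2: the rest still cover every element — redundant.
Drop B3: the rest still cover every element — redundant.
Drop B4: the rest still cover every element — redundant.
Drop B7: b uncovered — not redundant.
Drop B8: the rest still cover every element — redundant.
4 redundant: B2, B3, B4, B8.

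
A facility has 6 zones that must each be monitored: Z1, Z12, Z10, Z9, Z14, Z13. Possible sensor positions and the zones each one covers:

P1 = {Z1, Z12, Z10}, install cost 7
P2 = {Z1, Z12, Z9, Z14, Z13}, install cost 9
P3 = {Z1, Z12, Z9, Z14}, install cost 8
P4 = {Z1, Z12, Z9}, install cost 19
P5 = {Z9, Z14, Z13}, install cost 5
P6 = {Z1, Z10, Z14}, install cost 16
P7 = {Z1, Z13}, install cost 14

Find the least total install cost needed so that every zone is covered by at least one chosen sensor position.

P1, P5 cover every zone at install cost 7 + 5 = 12.
Any cover uses at least 2 sensor positions; among all covering selections none totals below 12.

12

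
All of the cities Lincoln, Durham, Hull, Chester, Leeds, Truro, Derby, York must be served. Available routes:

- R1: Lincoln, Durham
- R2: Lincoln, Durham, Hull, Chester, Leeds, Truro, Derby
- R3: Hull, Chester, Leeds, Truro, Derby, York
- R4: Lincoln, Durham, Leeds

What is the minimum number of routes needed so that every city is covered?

2

R1, R3 together cover {Lincoln, Durham, Hull, Chester, Leeds, Truro, Derby, York} — every city.
No single route contains all 8 cities, so 2 is optimal.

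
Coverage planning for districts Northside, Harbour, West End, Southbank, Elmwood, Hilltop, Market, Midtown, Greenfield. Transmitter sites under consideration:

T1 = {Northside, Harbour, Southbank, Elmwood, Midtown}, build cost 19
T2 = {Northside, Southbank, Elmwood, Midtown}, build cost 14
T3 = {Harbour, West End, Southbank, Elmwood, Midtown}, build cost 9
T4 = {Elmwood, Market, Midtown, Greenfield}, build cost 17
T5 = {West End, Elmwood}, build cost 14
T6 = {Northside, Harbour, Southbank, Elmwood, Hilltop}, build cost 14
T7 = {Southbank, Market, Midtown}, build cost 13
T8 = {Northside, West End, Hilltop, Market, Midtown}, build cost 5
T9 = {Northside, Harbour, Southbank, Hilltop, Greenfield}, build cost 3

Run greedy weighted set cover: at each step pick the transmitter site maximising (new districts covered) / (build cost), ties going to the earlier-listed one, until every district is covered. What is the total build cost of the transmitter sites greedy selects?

17

Pick 1: T9 adds 5 new (Northside, Harbour, Southbank, Hilltop, Greenfield) at build cost 3 (ratio 5/3).
Pick 2: T8 adds 3 new (West End, Market, Midtown) at build cost 5 (ratio 3/5).
Pick 3: T3 adds 1 new (Elmwood) at build cost 9 (ratio 1/9).
Greedy total build cost: 3 + 5 + 9 = 17.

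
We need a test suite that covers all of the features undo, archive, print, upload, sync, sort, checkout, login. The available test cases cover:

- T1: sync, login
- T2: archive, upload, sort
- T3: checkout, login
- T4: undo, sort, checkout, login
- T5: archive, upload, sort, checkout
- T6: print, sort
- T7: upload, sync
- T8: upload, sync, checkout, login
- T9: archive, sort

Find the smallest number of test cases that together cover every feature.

4

T1, T2, T4, T6 together cover {undo, archive, print, upload, sync, sort, checkout, login} — every feature.
No 3 of the 9 test cases cover everything (all 84 triples fall short), so 4 is minimum.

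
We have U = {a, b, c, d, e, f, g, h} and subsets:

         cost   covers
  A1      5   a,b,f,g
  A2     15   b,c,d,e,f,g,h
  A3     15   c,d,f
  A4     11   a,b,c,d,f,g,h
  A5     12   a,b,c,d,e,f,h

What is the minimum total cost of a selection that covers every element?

17

A1, A5 cover every element at cost 5 + 12 = 17.
Any cover uses at least 2 sets; among all covering selections none totals below 17.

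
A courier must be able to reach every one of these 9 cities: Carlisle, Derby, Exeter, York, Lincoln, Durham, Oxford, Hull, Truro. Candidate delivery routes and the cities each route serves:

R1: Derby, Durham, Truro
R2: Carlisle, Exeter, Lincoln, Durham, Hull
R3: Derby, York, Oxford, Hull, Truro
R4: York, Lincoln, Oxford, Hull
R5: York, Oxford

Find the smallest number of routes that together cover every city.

2

R2, R3 together cover {Carlisle, Derby, Exeter, York, Lincoln, Durham, Oxford, Hull, Truro} — every city.
No single route contains all 9 cities, so 2 is optimal.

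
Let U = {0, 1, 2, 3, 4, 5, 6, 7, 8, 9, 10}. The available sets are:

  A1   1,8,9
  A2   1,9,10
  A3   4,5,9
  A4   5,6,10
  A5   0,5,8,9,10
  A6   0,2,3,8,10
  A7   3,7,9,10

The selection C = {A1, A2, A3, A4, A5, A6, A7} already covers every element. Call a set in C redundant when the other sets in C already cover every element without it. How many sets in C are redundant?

3

Drop A1: the rest still cover every element — redundant.
Drop A2: the rest still cover every element — redundant.
Drop A3: 4 uncovered — not redundant.
Drop A4: 6 uncovered — not redundant.
Drop A5: the rest still cover every element — redundant.
Drop A6: 2 uncovered — not redundant.
Drop A7: 7 uncovered — not redundant.
3 redundant: A1, A2, A5.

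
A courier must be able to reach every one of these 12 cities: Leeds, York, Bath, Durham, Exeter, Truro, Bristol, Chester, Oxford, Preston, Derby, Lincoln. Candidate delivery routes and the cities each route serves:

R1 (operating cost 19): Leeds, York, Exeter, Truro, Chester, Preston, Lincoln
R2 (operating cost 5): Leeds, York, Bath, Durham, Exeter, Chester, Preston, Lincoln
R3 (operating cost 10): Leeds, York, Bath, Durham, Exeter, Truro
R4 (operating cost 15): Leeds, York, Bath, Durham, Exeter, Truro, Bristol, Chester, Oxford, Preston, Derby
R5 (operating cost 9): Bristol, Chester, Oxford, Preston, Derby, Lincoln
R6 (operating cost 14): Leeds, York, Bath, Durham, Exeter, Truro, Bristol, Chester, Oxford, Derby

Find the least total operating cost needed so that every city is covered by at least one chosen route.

R2, R6 cover every city at operating cost 5 + 14 = 19.
Any cover uses at least 2 routes; among all covering selections none totals below 19.
Greedy by coverage-per-operating cost would pick R2, R5, R3 for 24 — worse than the optimum 19.

19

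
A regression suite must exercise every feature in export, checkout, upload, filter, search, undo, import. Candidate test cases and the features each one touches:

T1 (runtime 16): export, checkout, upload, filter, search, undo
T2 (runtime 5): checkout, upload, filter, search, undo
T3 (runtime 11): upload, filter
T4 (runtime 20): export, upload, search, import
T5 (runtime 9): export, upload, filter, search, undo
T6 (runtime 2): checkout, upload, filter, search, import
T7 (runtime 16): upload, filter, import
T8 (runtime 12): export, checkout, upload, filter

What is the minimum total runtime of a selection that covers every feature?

T5, T6 cover every feature at runtime 9 + 2 = 11.
Any cover uses at least 2 test cases; among all covering selections none totals below 11.

11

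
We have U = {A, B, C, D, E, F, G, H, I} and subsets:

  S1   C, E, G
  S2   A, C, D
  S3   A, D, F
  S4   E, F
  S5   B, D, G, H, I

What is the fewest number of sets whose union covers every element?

S1, S3, S5 together cover {A, B, C, D, E, F, G, H, I} — every element.
No 2 of the 5 sets cover everything (all 10 pairs fall short), so 3 is minimum.

3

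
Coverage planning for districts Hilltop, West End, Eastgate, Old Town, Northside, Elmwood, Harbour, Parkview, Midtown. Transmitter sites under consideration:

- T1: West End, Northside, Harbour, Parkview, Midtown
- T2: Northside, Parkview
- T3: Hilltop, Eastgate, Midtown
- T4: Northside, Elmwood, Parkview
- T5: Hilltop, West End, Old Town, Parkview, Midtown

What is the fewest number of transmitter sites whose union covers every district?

T1, T3, T4, T5 together cover {Hilltop, West End, Eastgate, Old Town, Northside, Elmwood, Harbour, Parkview, Midtown} — every district.
No 3 of the 5 transmitter sites cover everything (all 10 triples fall short), so 4 is minimum.

4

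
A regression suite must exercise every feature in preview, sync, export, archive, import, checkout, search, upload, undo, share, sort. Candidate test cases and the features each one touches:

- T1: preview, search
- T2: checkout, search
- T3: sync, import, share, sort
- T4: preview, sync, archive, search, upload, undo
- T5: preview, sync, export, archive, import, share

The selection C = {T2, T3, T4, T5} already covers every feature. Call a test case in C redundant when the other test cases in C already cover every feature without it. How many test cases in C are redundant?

Drop T2: checkout uncovered — not redundant.
Drop T3: sort uncovered — not redundant.
Drop T4: upload, undo uncovered — not redundant.
Drop T5: export uncovered — not redundant.
None of the test cases in C is redundant.

0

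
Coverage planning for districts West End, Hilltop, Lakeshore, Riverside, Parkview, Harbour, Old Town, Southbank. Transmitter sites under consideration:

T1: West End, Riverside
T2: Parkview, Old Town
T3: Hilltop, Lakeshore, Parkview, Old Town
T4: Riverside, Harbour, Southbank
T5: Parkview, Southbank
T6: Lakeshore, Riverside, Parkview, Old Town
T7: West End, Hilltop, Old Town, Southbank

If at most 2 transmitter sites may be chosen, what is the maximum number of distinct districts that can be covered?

Choosing T3, T4 covers {Hilltop, Lakeshore, Riverside, Parkview, Harbour, Old Town, Southbank} — 7 districts.
No choice of 2 transmitter sites does better; here West End is left uncovered.

7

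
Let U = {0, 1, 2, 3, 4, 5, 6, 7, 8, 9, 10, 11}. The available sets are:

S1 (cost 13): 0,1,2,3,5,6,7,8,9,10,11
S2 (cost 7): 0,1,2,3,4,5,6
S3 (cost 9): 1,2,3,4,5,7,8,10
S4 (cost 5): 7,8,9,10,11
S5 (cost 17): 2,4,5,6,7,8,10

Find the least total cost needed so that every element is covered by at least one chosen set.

S2, S4 cover every element at cost 7 + 5 = 12.
Any cover uses at least 2 sets; among all covering selections none totals below 12.

12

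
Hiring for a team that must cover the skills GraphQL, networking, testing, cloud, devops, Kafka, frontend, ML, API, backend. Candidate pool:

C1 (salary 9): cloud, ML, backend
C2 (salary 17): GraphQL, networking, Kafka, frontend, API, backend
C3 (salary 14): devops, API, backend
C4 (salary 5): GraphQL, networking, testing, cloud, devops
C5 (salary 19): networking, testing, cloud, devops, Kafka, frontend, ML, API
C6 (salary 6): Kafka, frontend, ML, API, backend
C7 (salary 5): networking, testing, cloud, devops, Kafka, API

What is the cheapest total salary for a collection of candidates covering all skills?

11

C4, C6 cover every skill at salary 5 + 6 = 11.
Any cover uses at least 2 candidates; among all covering selections none totals below 11.
Greedy by coverage-per-salary would pick C7, C6, C4 for 16 — worse than the optimum 11.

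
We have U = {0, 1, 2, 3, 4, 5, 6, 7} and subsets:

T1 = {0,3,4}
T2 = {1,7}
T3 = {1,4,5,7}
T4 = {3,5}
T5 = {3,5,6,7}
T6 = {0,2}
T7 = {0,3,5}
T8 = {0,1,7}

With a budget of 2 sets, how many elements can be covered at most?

6

Choosing T1, T3 covers {0, 1, 3, 4, 5, 7} — 6 elements.
No choice of 2 sets does better; here 2, 6 are left uncovered.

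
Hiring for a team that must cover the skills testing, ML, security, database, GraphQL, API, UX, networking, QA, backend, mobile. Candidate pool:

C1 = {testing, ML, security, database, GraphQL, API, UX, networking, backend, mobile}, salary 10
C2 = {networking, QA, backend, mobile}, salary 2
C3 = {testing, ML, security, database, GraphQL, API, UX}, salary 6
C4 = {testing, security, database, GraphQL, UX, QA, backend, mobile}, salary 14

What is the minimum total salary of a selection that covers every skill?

8

C2, C3 cover every skill at salary 2 + 6 = 8.
Any cover uses at least 2 candidates; among all covering selections none totals below 8.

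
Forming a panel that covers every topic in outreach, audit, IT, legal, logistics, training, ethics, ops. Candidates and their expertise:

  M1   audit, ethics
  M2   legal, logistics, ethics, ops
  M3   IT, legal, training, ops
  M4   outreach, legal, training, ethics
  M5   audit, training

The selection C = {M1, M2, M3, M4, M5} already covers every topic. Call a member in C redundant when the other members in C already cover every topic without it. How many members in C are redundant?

Drop M1: the rest still cover every topic — redundant.
Drop M2: logistics uncovered — not redundant.
Drop M3: IT uncovered — not redundant.
Drop M4: outreach uncovered — not redundant.
Drop M5: the rest still cover every topic — redundant.
2 redundant: M1, M5.

2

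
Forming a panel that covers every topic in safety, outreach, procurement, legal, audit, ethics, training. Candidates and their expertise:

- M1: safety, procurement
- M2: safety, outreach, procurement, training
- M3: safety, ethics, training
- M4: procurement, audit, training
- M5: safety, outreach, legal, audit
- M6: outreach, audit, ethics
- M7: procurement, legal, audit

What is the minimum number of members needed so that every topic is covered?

3

M1, M3, M5 together cover {safety, outreach, procurement, legal, audit, ethics, training} — every topic.
No 2 of the 7 members cover everything (all 21 pairs fall short), so 3 is minimum.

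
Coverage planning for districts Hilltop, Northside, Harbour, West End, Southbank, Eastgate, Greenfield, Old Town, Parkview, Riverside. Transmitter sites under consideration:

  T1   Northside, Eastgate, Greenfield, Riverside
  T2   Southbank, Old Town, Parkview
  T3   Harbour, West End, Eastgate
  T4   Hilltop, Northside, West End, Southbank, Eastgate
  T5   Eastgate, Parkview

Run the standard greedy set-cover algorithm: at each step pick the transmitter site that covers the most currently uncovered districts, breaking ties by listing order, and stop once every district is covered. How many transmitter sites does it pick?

Pick 1: T4 covers 5 new districts (Hilltop, Northside, West End, Southbank, Eastgate).
Pick 2: T1 covers 2 new districts (Greenfield, Riverside).
Pick 3: T2 covers 2 new districts (Old Town, Parkview).
Pick 4: T3 covers 1 new districts (Harbour).
Greedy uses 4 transmitter sites.

4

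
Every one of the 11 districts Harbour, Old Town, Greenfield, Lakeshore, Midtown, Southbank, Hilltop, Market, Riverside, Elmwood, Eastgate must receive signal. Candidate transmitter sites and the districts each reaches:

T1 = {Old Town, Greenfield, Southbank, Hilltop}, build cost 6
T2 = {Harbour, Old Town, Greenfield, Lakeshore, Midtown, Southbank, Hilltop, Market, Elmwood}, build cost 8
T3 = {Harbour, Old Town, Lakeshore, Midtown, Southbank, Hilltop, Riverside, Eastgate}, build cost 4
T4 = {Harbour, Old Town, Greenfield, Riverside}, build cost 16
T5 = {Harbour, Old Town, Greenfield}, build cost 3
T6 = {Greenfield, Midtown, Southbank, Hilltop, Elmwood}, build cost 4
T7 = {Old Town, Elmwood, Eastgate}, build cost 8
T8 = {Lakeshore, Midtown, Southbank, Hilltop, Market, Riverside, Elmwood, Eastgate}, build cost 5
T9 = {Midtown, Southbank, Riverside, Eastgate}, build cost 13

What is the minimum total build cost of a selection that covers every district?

8

T5, T8 cover every district at build cost 3 + 5 = 8.
Any cover uses at least 2 transmitter sites; among all covering selections none totals below 8.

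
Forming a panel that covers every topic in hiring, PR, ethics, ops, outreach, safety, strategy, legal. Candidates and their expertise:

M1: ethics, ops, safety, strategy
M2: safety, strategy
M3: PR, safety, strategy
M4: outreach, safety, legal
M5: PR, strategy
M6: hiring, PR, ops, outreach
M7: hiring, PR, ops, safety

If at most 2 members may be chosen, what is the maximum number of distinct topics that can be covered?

Choosing M1, M6 covers {hiring, PR, ethics, ops, outreach, safety, strategy} — 7 topics.
No choice of 2 members does better; here legal is left uncovered.

7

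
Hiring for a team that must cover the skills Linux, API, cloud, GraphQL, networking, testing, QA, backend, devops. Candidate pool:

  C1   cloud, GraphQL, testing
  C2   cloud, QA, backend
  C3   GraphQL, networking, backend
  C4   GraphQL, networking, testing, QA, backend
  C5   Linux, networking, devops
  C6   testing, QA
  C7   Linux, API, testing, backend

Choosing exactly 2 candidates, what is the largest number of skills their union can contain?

Choosing C4, C5 covers {Linux, GraphQL, networking, testing, QA, backend, devops} — 7 skills.
No choice of 2 candidates does better; here API, cloud are left uncovered.

7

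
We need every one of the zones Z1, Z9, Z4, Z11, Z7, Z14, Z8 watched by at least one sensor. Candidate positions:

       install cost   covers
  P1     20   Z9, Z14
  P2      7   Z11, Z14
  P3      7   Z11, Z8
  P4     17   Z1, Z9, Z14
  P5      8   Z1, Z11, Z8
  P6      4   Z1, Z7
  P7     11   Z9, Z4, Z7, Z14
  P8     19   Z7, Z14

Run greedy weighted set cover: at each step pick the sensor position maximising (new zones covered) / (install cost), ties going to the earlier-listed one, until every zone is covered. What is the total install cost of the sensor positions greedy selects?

Pick 1: P6 adds 2 new (Z1, Z7) at install cost 4 (ratio 2/4).
Pick 2: P2 adds 2 new (Z11, Z14) at install cost 7 (ratio 2/7).
Pick 3: P7 adds 2 new (Z9, Z4) at install cost 11 (ratio 2/11).
Pick 4: P3 adds 1 new (Z8) at install cost 7 (ratio 1/7).
Greedy total install cost: 4 + 7 + 11 + 7 = 29. (The true optimum is 19, so greedy overshoots here.)

29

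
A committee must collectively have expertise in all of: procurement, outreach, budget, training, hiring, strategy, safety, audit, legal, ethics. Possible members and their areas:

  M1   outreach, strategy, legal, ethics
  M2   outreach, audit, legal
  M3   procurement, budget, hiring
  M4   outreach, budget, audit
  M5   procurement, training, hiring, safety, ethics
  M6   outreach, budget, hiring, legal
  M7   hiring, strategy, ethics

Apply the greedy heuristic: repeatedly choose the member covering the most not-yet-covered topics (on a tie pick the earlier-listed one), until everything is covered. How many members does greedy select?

3

Pick 1: M5 covers 5 new topics (procurement, training, hiring, safety, ethics).
Pick 2: M1 covers 3 new topics (outreach, strategy, legal).
Pick 3: M4 covers 2 new topics (budget, audit).
Greedy uses 3 members.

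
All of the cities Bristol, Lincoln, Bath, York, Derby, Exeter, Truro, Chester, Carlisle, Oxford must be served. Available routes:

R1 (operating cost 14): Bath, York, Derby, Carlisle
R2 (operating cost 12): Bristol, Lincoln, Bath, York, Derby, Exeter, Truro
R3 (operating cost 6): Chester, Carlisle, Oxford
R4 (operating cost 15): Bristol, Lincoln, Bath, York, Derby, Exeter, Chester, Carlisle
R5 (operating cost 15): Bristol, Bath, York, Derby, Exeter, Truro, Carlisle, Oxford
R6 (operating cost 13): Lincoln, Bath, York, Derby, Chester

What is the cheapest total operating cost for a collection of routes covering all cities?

18

R2, R3 cover every city at operating cost 12 + 6 = 18.
Any cover uses at least 2 routes; among all covering selections none totals below 18.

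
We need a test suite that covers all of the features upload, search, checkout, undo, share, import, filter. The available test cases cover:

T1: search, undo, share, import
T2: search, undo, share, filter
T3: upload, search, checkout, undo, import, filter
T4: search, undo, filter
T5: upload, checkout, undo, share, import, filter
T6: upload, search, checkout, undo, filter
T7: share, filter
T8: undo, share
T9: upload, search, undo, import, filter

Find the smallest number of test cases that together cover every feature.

T1, T3 together cover {upload, search, checkout, undo, share, import, filter} — every feature.
No single test case contains all 7 features, so 2 is optimal.

2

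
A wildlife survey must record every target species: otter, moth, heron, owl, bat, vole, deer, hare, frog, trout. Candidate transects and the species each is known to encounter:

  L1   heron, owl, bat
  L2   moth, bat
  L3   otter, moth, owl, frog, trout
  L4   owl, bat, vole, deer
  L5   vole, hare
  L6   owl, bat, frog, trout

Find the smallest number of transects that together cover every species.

4

L1, L3, L4, L5 together cover {otter, moth, heron, owl, bat, vole, deer, hare, frog, trout} — every species.
No 3 of the 6 transects cover everything (all 20 triples fall short), so 4 is minimum.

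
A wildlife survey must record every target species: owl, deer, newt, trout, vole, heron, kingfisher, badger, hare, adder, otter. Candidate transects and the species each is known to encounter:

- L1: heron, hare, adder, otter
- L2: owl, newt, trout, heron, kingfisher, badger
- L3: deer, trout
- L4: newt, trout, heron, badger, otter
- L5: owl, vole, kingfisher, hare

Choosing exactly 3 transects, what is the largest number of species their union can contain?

10

Choosing L1, L2, L3 covers {owl, deer, newt, trout, heron, kingfisher, badger, hare, adder, otter} — 10 species.
No choice of 3 transects does better; here vole is left uncovered.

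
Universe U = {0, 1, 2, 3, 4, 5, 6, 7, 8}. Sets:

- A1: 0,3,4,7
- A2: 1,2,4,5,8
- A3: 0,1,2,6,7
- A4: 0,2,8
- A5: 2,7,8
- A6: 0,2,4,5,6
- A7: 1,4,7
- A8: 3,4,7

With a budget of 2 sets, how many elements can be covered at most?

8

Choosing A1, A2 covers {0, 1, 2, 3, 4, 5, 7, 8} — 8 elements.
No choice of 2 sets does better; here 6 is left uncovered.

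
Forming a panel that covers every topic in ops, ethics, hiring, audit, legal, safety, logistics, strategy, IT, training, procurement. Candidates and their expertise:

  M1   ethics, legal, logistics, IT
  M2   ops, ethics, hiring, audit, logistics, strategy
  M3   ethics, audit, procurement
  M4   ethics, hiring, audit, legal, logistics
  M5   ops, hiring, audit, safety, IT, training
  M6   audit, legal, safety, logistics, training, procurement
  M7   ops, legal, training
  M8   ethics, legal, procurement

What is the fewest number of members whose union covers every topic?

3

M1, M2, M6 together cover {ops, ethics, hiring, audit, legal, safety, logistics, strategy, IT, training, procurement} — every topic.
No 2 of the 8 members cover everything (all 28 pairs fall short), so 3 is minimum.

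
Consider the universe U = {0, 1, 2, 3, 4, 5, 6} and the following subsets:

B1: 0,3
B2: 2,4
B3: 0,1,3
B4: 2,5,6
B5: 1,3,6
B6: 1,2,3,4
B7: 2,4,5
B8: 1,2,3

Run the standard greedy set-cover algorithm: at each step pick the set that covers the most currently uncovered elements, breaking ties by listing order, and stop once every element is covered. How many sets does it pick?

Pick 1: B6 covers 4 new elements (1, 2, 3, 4).
Pick 2: B4 covers 2 new elements (5, 6).
Pick 3: B1 covers 1 new elements (0).
Greedy uses 3 sets.

3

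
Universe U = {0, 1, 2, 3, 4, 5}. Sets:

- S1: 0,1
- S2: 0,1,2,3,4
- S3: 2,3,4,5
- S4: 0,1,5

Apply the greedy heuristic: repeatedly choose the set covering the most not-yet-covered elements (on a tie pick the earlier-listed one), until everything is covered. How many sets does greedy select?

2

Pick 1: S2 covers 5 new elements (0, 1, 2, 3, 4).
Pick 2: S3 covers 1 new elements (5).
Greedy uses 2 sets.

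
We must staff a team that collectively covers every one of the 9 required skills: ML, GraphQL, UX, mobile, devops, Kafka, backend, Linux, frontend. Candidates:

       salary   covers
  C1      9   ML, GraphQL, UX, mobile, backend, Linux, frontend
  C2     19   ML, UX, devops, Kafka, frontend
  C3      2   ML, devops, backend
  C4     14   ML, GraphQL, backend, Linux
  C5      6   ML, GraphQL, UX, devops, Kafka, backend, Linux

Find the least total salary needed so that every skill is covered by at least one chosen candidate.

C1, C5 cover every skill at salary 9 + 6 = 15.
Any cover uses at least 2 candidates; among all covering selections none totals below 15.

15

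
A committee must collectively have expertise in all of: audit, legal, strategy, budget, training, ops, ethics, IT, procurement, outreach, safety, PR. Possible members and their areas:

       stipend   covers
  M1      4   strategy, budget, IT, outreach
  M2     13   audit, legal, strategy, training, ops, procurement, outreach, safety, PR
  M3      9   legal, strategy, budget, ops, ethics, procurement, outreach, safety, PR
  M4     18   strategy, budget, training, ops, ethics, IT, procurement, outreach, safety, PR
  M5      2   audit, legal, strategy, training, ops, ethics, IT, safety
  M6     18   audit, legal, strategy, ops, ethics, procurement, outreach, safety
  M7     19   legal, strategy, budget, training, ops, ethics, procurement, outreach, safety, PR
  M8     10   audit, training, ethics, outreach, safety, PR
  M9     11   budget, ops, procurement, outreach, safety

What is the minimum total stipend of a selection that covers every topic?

M3, M5 cover every topic at stipend 9 + 2 = 11.
Any cover uses at least 2 members; among all covering selections none totals below 11.
Greedy by coverage-per-stipend would pick M5, M1, M3 for 15 — worse than the optimum 11.

11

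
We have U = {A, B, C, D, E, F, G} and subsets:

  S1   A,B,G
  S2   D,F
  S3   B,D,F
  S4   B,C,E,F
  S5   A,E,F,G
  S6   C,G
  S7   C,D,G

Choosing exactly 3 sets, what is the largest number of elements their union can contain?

Choosing S1, S2, S4 covers {A, B, C, D, E, F, G} — 7 elements.
That is all 7 elements.

7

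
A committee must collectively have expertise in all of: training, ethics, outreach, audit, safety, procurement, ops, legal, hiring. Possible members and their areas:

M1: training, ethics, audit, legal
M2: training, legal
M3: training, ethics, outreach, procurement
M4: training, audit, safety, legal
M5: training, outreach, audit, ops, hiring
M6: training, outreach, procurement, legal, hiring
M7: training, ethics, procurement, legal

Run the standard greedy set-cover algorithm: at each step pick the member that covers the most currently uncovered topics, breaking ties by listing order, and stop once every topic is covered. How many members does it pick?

Pick 1: M5 covers 5 new topics (training, outreach, audit, ops, hiring).
Pick 2: M7 covers 3 new topics (ethics, procurement, legal).
Pick 3: M4 covers 1 new topics (safety).
Greedy uses 3 members.

3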